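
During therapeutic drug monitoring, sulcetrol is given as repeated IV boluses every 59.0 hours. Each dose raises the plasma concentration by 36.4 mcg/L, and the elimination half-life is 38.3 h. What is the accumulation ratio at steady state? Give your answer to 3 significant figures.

1.52

k = ln 2 / 38.3 = 0.01810 h⁻¹
Fraction remaining after one interval: e^(−kτ) = e^(−0.01810 × 59.0) = 0.3438
R = 1 / (1 − 0.3438) = 1 / 0.6562 ≈ 1.52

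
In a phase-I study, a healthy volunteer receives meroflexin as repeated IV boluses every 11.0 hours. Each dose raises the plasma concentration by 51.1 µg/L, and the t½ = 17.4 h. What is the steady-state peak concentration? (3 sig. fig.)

k = ln 2 / 17.4 = 0.03984 h⁻¹
Fraction remaining after one interval: e^(−kτ) = e^(−0.03984 × 11.0) = 0.6452
R = 1 / (1 − 0.6452) = 2.818
Css,max = 51.1 × 2.818 ≈ 144 µg/L

144 µg/L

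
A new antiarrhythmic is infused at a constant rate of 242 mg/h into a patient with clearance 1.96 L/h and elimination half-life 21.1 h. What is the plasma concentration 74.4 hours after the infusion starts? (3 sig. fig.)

113 µg/mL

Css = rate / CL = 242 / 1.96 = 123.5 µg/mL
k = ln 2 / 21.1 = 0.03285 h⁻¹
C(t) = Css (1 − e^(−kt)) = 123.5 × (1 − e^(−2.444)) = 123.5 × 0.9132 ≈ 113 µg/mL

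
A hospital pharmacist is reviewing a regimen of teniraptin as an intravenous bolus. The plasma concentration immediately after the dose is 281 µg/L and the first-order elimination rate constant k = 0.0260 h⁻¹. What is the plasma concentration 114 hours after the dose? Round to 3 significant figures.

14.5 µg/L

C(t) = C₀ e^(−kt) = 281 × e^(−0.02600 × 114) = 281 × e^(−2.964) = 281 × 0.05161 ≈ 14.5 µg/L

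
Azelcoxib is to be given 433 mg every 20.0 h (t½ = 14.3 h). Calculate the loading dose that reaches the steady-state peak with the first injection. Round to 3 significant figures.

k = ln 2 / 14.3 = 0.04847 h⁻¹
Accumulation ratio R = 1 / (1 − e^(−kτ)) = 1 / (1 − e^(−0.04847×20.0)) = 1 / (1 − 0.3793) = 1.611
Loading dose = maintenance dose × R = 433 × 1.611 ≈ 698 mg

698 mg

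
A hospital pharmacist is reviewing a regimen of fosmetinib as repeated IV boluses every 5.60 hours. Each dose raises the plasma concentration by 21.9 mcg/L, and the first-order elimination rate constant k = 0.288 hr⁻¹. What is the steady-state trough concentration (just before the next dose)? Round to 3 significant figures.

Fraction remaining after one interval: e^(−kτ) = e^(−0.2880 × 5.60) = 0.1993
R = 1 / (1 − 0.1993) = 1.249
Css,max = 21.9 × 1.249 = 27.35 mcg/L
Css,min = Css,max × e^(−kτ) = 27.35 × 0.1993 ≈ 5.45 mcg/L

5.45 mcg/L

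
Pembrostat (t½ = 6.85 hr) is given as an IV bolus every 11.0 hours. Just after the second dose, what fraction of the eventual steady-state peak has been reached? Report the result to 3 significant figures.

k = ln 2 / 6.85 = 0.1012 hr⁻¹
f_n = 1 − e^(−nkτ) = 1 − e^(−2 × 0.1012 × 11.0) = 1 − e^(−2.226) = 1 − 0.1079 ≈ 0.892

0.892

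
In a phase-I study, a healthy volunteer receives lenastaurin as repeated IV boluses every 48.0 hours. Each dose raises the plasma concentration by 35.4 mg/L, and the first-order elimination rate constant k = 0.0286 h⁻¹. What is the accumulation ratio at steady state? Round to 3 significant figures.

1.34

Fraction remaining after one interval: e^(−kτ) = e^(−0.02860 × 48.0) = 0.2534
R = 1 / (1 − 0.2534) = 1 / 0.7466 ≈ 1.34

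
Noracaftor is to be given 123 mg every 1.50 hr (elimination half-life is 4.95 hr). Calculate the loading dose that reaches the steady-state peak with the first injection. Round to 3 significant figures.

k = ln 2 / 4.95 = 0.1400 hr⁻¹
Accumulation ratio R = 1 / (1 − e^(−kτ)) = 1 / (1 − e^(−0.1400×1.50)) = 1 / (1 − 0.8105) = 5.278
Loading dose = maintenance dose × R = 123 × 5.278 ≈ 649 mg

649 mg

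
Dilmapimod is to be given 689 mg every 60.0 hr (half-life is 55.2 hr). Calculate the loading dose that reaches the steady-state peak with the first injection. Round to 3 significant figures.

k = ln 2 / 55.2 = 0.01256 hr⁻¹
Accumulation ratio R = 1 / (1 − e^(−kτ)) = 1 / (1 − e^(−0.01256×60.0)) = 1 / (1 − 0.4708) = 1.889
Loading dose = maintenance dose × R = 689 × 1.889 ≈ 1300 mg

1300 mg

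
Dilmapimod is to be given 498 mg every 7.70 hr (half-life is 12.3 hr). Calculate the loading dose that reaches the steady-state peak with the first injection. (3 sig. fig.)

k = ln 2 / 12.3 = 0.05635 hr⁻¹
Accumulation ratio R = 1 / (1 − e^(−kτ)) = 1 / (1 − e^(−0.05635×7.70)) = 1 / (1 − 0.6480) = 2.841
Loading dose = maintenance dose × R = 498 × 2.841 ≈ 1410 mg

1410 mg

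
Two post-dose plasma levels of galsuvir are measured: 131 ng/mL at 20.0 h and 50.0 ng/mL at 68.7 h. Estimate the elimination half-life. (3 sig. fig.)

35.0 hours

k = ln(C₁/C₂) / (t₂ − t₁) = ln(131/50.0) / (68.7 − 20.0)
  = 0.9632 / 48.70 = 0.01978 h⁻¹
t½ = ln 2 / k = ln 2 / 0.01978 ≈ 35.0 hours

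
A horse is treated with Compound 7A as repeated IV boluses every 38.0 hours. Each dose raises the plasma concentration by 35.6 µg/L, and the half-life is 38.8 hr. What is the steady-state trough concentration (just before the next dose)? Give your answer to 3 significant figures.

36.6 µg/L

k = ln 2 / 38.8 = 0.01786 hr⁻¹
Fraction remaining after one interval: e^(−kτ) = e^(−0.01786 × 38.0) = 0.5072
R = 1 / (1 − 0.5072) = 2.029
Css,max = 35.6 × 2.029 = 72.24 µg/L
Css,min = Css,max × e^(−kτ) = 72.24 × 0.5072 ≈ 36.6 µg/L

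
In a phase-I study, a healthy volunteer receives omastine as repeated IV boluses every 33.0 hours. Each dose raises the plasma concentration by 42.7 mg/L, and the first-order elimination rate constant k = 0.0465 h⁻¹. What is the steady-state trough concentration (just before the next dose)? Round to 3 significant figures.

11.7 mg/L

Fraction remaining after one interval: e^(−kτ) = e^(−0.04650 × 33.0) = 0.2156
R = 1 / (1 − 0.2156) = 1.275
Css,max = 42.7 × 1.275 = 54.43 mg/L
Css,min = Css,max × e^(−kτ) = 54.43 × 0.2156 ≈ 11.7 mg/L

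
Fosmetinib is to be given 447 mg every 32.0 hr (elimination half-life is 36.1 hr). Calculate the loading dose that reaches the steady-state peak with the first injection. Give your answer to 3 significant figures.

974 mg

k = ln 2 / 36.1 = 0.01920 hr⁻¹
Accumulation ratio R = 1 / (1 − e^(−kτ)) = 1 / (1 − e^(−0.01920×32.0)) = 1 / (1 − 0.5410) = 2.178
Loading dose = maintenance dose × R = 447 × 2.178 ≈ 974 mg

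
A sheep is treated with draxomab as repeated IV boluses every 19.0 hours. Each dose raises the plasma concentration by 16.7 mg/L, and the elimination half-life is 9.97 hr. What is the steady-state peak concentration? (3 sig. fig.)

22.8 mg/L

k = ln 2 / 9.97 = 0.06952 hr⁻¹
Fraction remaining after one interval: e^(−kτ) = e^(−0.06952 × 19.0) = 0.2669
R = 1 / (1 − 0.2669) = 1.364
Css,max = 16.7 × 1.364 ≈ 22.8 mg/L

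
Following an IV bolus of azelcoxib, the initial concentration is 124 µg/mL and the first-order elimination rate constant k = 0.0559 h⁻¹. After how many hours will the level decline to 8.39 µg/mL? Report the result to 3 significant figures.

C(t) = C₀ e^(−kt)  ⇒  t = ln(C₀/C) / k
t = ln(124/8.39) / 0.05590 = 2.693 / 0.05590 ≈ 48.2 hours

48.2 hours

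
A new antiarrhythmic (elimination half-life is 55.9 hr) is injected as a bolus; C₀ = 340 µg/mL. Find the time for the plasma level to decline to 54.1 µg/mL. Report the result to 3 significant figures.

148 hours

k = ln 2 / 55.9 = 0.01240 hr⁻¹
C(t) = C₀ e^(−kt)  ⇒  t = ln(C₀/C) / k
t = ln(340/54.1) / 0.01240 = 1.838 / 0.01240 ≈ 148 hours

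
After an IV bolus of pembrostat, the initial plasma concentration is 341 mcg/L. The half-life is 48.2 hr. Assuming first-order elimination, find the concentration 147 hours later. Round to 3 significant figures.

k = ln 2 / 48.2 = 0.01438 hr⁻¹
147 hr is 3.050 half-lives, so C = 341 × (1/2)^3.050 = 341 × 0.1208 ≈ 41.2 mcg/L

41.2 mcg/L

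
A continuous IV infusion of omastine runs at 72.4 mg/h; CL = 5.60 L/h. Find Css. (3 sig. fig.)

Css = infusion rate / CL = 72.4 / 5.60 ≈ 12.9 µg/mL

12.9 µg/mL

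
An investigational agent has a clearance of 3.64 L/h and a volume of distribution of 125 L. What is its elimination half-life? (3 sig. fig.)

k = CL / V = 3.64 / 125 = 0.02912 h⁻¹
t½ = ln 2 / k = ln 2 / 0.02912 ≈ 23.8 hours

23.8 hours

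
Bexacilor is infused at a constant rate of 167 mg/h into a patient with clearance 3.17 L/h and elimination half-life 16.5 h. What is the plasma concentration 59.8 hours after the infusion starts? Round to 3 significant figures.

48.4 µg/mL

Css = rate / CL = 167 / 3.17 = 52.68 µg/mL
k = ln 2 / 16.5 = 0.04201 h⁻¹
C(t) = Css (1 − e^(−kt)) = 52.68 × (1 − e^(−2.512)) = 52.68 × 0.9189 ≈ 48.4 µg/mL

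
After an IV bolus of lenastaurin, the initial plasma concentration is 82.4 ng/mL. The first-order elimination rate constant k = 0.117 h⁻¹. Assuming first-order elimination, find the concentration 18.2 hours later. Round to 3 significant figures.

9.80 ng/mL

C(t) = C₀ e^(−kt) = 82.4 × e^(−0.1170 × 18.2) = 82.4 × e^(−2.129) = 82.4 × 0.1189 ≈ 9.80 ng/mL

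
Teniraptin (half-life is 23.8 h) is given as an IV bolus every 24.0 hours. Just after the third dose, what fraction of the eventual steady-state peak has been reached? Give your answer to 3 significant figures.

0.877

k = ln 2 / 23.8 = 0.02912 h⁻¹
f_n = 1 − e^(−nkτ) = 1 − e^(−3 × 0.02912 × 24.0) = 1 − e^(−2.097) = 1 − 0.1228 ≈ 0.877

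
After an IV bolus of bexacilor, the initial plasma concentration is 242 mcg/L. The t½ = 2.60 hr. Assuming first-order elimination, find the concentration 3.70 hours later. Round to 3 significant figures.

90.2 mcg/L

k = ln 2 / 2.60 = 0.2666 hr⁻¹
C(t) = C₀ e^(−kt) = 242 × e^(−0.2666 × 3.70) = 242 × e^(−0.9864) = 242 × 0.3729 ≈ 90.2 mcg/L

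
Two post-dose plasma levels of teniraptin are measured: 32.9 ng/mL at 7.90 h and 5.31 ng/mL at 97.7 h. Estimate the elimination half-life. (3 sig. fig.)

k = ln(C₁/C₂) / (t₂ − t₁) = ln(32.9/5.31) / (97.7 − 7.90)
  = 1.824 / 89.80 = 0.02031 h⁻¹
t½ = ln 2 / k = ln 2 / 0.02031 ≈ 34.1 hours

34.1 hours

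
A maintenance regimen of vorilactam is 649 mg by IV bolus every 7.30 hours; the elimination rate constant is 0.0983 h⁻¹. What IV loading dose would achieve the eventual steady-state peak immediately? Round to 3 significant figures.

1270 mg

Accumulation ratio R = 1 / (1 − e^(−kτ)) = 1 / (1 − e^(−0.09830×7.30)) = 1 / (1 − 0.4879) = 1.953
Loading dose = maintenance dose × R = 649 × 1.953 ≈ 1270 mg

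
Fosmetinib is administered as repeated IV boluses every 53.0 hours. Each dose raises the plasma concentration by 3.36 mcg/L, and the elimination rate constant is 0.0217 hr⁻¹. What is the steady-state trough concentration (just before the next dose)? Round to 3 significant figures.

1.56 mcg/L

Fraction remaining after one interval: e^(−kτ) = e^(−0.02170 × 53.0) = 0.3166
R = 1 / (1 − 0.3166) = 1.463
Css,max = 3.36 × 1.463 = 4.917 mcg/L
Css,min = Css,max × e^(−kτ) = 4.917 × 0.3166 ≈ 1.56 mcg/L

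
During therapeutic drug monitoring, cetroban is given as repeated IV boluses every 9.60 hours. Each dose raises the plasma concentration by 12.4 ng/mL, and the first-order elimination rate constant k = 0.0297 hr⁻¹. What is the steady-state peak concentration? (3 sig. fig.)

50.0 ng/mL

Fraction remaining after one interval: e^(−kτ) = e^(−0.02970 × 9.60) = 0.7519
R = 1 / (1 − 0.7519) = 4.031
Css,max = 12.4 × 4.031 ≈ 50.0 ng/mL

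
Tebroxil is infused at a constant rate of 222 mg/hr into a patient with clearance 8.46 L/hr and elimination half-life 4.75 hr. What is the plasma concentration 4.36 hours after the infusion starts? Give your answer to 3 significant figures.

12.4 mg/L

Css = rate / CL = 222 / 8.46 = 26.24 mg/L
k = ln 2 / 4.75 = 0.1459 hr⁻¹
C(t) = Css (1 − e^(−kt)) = 26.24 × (1 − e^(−0.6362)) = 26.24 × 0.4707 ≈ 12.4 mg/L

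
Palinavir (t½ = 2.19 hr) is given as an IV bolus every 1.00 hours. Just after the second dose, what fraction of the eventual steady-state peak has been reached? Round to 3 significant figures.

k = ln 2 / 2.19 = 0.3165 hr⁻¹
f_n = 1 − e^(−nkτ) = 1 − e^(−2 × 0.3165 × 1.00) = 1 − e^(−0.6330) = 1 − 0.5310 ≈ 0.469

0.469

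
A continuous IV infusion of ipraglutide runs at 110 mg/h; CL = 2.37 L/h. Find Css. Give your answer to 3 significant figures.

Css = infusion rate / CL = 110 / 2.37 ≈ 46.4 mg/L

46.4 mg/L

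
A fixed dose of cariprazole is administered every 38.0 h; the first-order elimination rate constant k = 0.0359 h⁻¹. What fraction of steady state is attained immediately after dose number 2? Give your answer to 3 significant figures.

f_n = 1 − e^(−nkτ) = 1 − e^(−2 × 0.03590 × 38.0) = 1 − e^(−2.728) = 1 − 0.06532 ≈ 0.935

0.935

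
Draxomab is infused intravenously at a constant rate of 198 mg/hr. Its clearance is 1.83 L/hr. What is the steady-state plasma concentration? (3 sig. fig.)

Css = infusion rate / CL = 198 / 1.83 ≈ 108 µg/mL

108 µg/mL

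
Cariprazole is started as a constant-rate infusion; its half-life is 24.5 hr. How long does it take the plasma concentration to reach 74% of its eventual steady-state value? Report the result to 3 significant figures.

k = ln 2 / 24.5 = 0.02829 hr⁻¹
f = 1 − e^(−kt)  ⇒  t = −ln(1 − f) / k
t = −ln(1 − 0.74) / 0.02829 = 1.347 / 0.02829 ≈ 47.6 hours

47.6 hours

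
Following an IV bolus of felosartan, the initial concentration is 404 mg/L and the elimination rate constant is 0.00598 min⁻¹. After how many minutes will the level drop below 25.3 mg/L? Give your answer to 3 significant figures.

463 minutes

C(t) = C₀ e^(−kt)  ⇒  t = ln(C₀/C) / k
t = ln(404/25.3) / 0.005980 = 2.771 / 0.005980 ≈ 463 minutes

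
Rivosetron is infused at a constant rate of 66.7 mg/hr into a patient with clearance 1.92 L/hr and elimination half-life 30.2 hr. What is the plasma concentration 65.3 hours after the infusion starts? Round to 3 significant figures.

Css = rate / CL = 66.7 / 1.92 = 34.74 µg/mL
k = ln 2 / 30.2 = 0.02295 hr⁻¹
C(t) = Css (1 − e^(−kt)) = 34.74 × (1 − e^(−1.499)) = 34.74 × 0.7766 ≈ 27.0 µg/mL

27.0 µg/mL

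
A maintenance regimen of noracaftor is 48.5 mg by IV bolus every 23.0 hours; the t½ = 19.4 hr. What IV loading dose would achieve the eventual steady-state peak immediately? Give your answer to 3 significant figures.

k = ln 2 / 19.4 = 0.03573 hr⁻¹
Accumulation ratio R = 1 / (1 − e^(−kτ)) = 1 / (1 − e^(−0.03573×23.0)) = 1 / (1 − 0.4397) = 1.785
Loading dose = maintenance dose × R = 48.5 × 1.785 ≈ 86.6 mg

86.6 mg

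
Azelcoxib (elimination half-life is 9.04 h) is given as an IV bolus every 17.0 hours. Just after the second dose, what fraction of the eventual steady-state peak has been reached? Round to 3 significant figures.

0.926

k = ln 2 / 9.04 = 0.07668 h⁻¹
f_n = 1 − e^(−nkτ) = 1 − e^(−2 × 0.07668 × 17.0) = 1 − e^(−2.607) = 1 − 0.07376 ≈ 0.926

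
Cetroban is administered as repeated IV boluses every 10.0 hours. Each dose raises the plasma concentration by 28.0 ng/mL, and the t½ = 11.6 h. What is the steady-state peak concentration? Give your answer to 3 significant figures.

62.2 ng/mL

k = ln 2 / 11.6 = 0.05975 h⁻¹
Fraction remaining after one interval: e^(−kτ) = e^(−0.05975 × 10.0) = 0.5502
R = 1 / (1 − 0.5502) = 2.223
Css,max = 28.0 × 2.223 ≈ 62.2 ng/mL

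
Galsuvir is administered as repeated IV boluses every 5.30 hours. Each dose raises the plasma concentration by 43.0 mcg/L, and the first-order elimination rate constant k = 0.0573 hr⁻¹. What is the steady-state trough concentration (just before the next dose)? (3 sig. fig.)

Fraction remaining after one interval: e^(−kτ) = e^(−0.05730 × 5.30) = 0.7381
R = 1 / (1 − 0.7381) = 3.818
Css,max = 43.0 × 3.818 = 164.2 mcg/L
Css,min = Css,max × e^(−kτ) = 164.2 × 0.7381 ≈ 121 mcg/L

121 mcg/L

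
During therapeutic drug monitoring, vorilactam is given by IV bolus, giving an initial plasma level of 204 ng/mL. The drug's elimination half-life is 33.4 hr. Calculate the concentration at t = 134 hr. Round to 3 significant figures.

k = ln 2 / 33.4 = 0.02075 hr⁻¹
C(t) = C₀ e^(−kt) = 204 × e^(−0.02075 × 134) = 204 × e^(−2.781) = 204 × 0.06198 ≈ 12.6 ng/mL

12.6 ng/mL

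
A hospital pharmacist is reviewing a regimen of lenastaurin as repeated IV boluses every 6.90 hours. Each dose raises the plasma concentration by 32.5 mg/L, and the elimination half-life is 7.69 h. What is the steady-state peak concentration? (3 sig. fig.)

k = ln 2 / 7.69 = 0.09014 h⁻¹
Fraction remaining after one interval: e^(−kτ) = e^(−0.09014 × 6.90) = 0.5369
R = 1 / (1 − 0.5369) = 2.159
Css,max = 32.5 × 2.159 ≈ 70.2 mg/L

70.2 mg/L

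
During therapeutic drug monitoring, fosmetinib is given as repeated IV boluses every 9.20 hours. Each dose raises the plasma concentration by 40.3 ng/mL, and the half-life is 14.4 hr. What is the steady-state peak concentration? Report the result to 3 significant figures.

k = ln 2 / 14.4 = 0.04814 hr⁻¹
Fraction remaining after one interval: e^(−kτ) = e^(−0.04814 × 9.20) = 0.6422
R = 1 / (1 − 0.6422) = 2.795
Css,max = 40.3 × 2.795 ≈ 113 ng/mL

113 ng/mL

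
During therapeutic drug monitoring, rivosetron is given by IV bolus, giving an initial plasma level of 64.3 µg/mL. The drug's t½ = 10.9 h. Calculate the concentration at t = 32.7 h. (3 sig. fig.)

k = ln 2 / 10.9 = 0.06359 h⁻¹
C(t) = C₀ e^(−kt) = 64.3 × e^(−0.06359 × 32.7) = 64.3 × e^(−2.079) = 64.3 × 0.1250 ≈ 8.04 µg/mL

8.04 µg/mL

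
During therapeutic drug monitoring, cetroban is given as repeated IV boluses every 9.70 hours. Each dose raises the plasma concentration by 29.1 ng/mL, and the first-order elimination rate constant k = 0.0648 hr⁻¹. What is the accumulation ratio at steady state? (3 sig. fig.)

Fraction remaining after one interval: e^(−kτ) = e^(−0.06480 × 9.70) = 0.5334
R = 1 / (1 − 0.5334) = 1 / 0.4666 ≈ 2.14

2.14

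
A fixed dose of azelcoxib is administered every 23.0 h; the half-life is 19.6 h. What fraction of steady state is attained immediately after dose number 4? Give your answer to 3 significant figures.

0.961

k = ln 2 / 19.6 = 0.03536 h⁻¹
f_n = 1 − e^(−nkτ) = 1 − e^(−4 × 0.03536 × 23.0) = 1 − e^(−3.254) = 1 − 0.03864 ≈ 0.961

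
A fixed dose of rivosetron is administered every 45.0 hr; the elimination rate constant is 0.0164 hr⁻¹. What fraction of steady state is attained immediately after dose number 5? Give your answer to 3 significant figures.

0.975

f_n = 1 − e^(−nkτ) = 1 − e^(−5 × 0.01640 × 45.0) = 1 − e^(−3.690) = 1 − 0.02497 ≈ 0.975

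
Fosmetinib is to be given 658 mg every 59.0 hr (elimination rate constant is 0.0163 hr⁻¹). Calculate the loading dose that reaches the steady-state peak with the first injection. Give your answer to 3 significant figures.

1070 mg

Accumulation ratio R = 1 / (1 − e^(−kτ)) = 1 / (1 − e^(−0.01630×59.0)) = 1 / (1 − 0.3822) = 1.619
Loading dose = maintenance dose × R = 658 × 1.619 ≈ 1070 mg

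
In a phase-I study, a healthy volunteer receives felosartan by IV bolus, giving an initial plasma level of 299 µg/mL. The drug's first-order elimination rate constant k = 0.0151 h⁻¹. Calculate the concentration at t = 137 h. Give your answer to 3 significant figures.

37.8 µg/mL

C(t) = C₀ e^(−kt) = 299 × e^(−0.01510 × 137) = 299 × e^(−2.069) = 299 × 0.1263 ≈ 37.8 µg/mL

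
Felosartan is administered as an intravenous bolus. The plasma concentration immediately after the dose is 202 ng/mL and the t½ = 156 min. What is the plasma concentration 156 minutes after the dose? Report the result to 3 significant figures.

101 ng/mL

k = ln 2 / 156 = 0.004443 min⁻¹
C(t) = C₀ e^(−kt) = 202 × e^(−0.004443 × 156) = 202 × e^(−0.6931) = 202 × 0.5000 ≈ 101 ng/mL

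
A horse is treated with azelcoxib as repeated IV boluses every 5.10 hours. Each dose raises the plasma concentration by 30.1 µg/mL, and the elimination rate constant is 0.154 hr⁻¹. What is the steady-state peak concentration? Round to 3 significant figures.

Fraction remaining after one interval: e^(−kτ) = e^(−0.1540 × 5.10) = 0.4559
R = 1 / (1 − 0.4559) = 1.838
Css,max = 30.1 × 1.838 ≈ 55.3 µg/mL

55.3 µg/mL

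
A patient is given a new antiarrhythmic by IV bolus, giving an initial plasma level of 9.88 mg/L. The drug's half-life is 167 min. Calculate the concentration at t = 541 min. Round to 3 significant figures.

k = ln 2 / 167 = 0.004151 min⁻¹
541 min is 3.240 half-lives, so C = 9.88 × (1/2)^3.240 = 9.88 × 0.1059 ≈ 1.05 mg/L

1.05 mg/L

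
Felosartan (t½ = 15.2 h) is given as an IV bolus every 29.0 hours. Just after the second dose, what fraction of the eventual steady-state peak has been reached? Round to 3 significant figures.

k = ln 2 / 15.2 = 0.04560 h⁻¹
f_n = 1 − e^(−nkτ) = 1 − e^(−2 × 0.04560 × 29.0) = 1 − e^(−2.645) = 1 − 0.07101 ≈ 0.929

0.929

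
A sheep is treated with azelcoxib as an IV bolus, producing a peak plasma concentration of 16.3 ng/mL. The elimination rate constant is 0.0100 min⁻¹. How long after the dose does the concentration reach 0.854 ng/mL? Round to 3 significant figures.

C(t) = C₀ e^(−kt)  ⇒  t = ln(C₀/C) / k
t = ln(16.3/0.854) / 0.01000 = 2.949 / 0.01000 ≈ 295 minutes

295 minutes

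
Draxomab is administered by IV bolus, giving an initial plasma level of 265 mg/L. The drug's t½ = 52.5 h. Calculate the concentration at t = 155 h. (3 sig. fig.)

34.2 mg/L

k = ln 2 / 52.5 = 0.01320 h⁻¹
155 h is 2.952 half-lives, so C = 265 × (1/2)^2.952 = 265 × 0.1292 ≈ 34.2 mg/L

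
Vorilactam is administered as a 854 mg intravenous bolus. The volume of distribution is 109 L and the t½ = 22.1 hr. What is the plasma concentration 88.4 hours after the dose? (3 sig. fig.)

0.490 mg/L

C₀ = dose / V = 854 / 109 = 7.835 mg/L
k = ln 2 / 22.1 = 0.03136 hr⁻¹
C(t) = C₀ e^(−kt) = 7.835 × e^(−0.03136 × 88.4) = 7.835 × e^(−2.773) = 7.835 × 0.06250 ≈ 0.490 mg/L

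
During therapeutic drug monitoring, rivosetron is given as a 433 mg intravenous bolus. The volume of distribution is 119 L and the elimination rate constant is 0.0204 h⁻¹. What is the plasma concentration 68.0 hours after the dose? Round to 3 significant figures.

C₀ = dose / V = 433 / 119 = 3.639 mg/L
C(t) = C₀ e^(−kt) = 3.639 × e^(−0.02040 × 68.0) = 3.639 × e^(−1.387) = 3.639 × 0.2498 ≈ 0.909 mg/L

0.909 mg/L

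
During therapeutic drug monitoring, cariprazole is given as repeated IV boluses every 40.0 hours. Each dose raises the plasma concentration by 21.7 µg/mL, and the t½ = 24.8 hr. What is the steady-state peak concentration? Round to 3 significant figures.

k = ln 2 / 24.8 = 0.02795 hr⁻¹
Fraction remaining after one interval: e^(−kτ) = e^(−0.02795 × 40.0) = 0.3269
R = 1 / (1 − 0.3269) = 1.486
Css,max = 21.7 × 1.486 ≈ 32.2 µg/mL

32.2 µg/mL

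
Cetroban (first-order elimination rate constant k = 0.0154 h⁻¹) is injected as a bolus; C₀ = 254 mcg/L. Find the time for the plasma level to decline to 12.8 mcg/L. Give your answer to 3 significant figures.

C(t) = C₀ e^(−kt)  ⇒  t = ln(C₀/C) / k
t = ln(254/12.8) / 0.01540 = 2.988 / 0.01540 ≈ 194 hours

194 hours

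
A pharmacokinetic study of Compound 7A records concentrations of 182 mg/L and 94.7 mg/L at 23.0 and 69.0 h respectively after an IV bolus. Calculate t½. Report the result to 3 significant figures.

k = ln(C₁/C₂) / (t₂ − t₁) = ln(182/94.7) / (69.0 − 23.0)
  = 0.6533 / 46.00 = 0.01420 h⁻¹
t½ = ln 2 / k = ln 2 / 0.01420 ≈ 48.8 hours

48.8 hours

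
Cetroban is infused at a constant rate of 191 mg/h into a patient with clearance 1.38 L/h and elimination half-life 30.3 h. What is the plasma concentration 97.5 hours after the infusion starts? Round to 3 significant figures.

124 µg/mL

Css = rate / CL = 191 / 1.38 = 138.4 µg/mL
k = ln 2 / 30.3 = 0.02288 h⁻¹
C(t) = Css (1 − e^(−kt)) = 138.4 × (1 − e^(−2.230)) = 138.4 × 0.8925 ≈ 124 µg/mL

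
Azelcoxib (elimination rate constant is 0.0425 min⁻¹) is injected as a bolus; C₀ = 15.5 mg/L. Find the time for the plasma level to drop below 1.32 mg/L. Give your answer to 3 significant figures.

C(t) = C₀ e^(−kt)  ⇒  t = ln(C₀/C) / k
t = ln(15.5/1.32) / 0.04250 = 2.463 / 0.04250 ≈ 58.0 minutes

58.0 minutes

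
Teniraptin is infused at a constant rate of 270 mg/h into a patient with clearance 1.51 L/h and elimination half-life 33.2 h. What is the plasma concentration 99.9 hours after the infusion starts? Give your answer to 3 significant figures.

Css = rate / CL = 270 / 1.51 = 178.8 mg/L
k = ln 2 / 33.2 = 0.02088 h⁻¹
C(t) = Css (1 − e^(−kt)) = 178.8 × (1 − e^(−2.086)) = 178.8 × 0.8758 ≈ 157 mg/L

157 mg/L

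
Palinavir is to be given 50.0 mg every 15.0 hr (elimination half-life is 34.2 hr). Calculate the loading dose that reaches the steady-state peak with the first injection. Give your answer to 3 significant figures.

191 mg

k = ln 2 / 34.2 = 0.02027 hr⁻¹
Accumulation ratio R = 1 / (1 − e^(−kτ)) = 1 / (1 − e^(−0.02027×15.0)) = 1 / (1 − 0.7379) = 3.815
Loading dose = maintenance dose × R = 50.0 × 3.815 ≈ 191 mg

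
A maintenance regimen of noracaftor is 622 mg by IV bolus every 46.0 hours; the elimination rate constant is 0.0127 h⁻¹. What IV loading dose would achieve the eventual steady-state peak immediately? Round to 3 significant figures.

Accumulation ratio R = 1 / (1 − e^(−kτ)) = 1 / (1 − e^(−0.01270×46.0)) = 1 / (1 − 0.5576) = 2.260
Loading dose = maintenance dose × R = 622 × 2.260 ≈ 1410 mg

1410 mg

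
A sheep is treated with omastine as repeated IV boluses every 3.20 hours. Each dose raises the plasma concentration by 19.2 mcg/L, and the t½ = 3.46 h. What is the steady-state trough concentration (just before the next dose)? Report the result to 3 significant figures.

k = ln 2 / 3.46 = 0.2003 h⁻¹
Fraction remaining after one interval: e^(−kτ) = e^(−0.2003 × 3.20) = 0.5267
R = 1 / (1 − 0.5267) = 2.113
Css,max = 19.2 × 2.113 = 40.57 mcg/L
Css,min = Css,max × e^(−kτ) = 40.57 × 0.5267 ≈ 21.4 mcg/L

21.4 mcg/L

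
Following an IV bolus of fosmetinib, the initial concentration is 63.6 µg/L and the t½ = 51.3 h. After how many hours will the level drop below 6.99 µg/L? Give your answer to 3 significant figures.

163 hours

k = ln 2 / 51.3 = 0.01351 h⁻¹
C(t) = C₀ e^(−kt)  ⇒  t = ln(C₀/C) / k
t = ln(63.6/6.99) / 0.01351 = 2.208 / 0.01351 ≈ 163 hours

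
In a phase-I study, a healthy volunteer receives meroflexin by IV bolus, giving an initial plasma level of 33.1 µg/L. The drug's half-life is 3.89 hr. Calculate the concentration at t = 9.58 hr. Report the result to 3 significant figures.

k = ln 2 / 3.89 = 0.1782 hr⁻¹
C(t) = C₀ e^(−kt) = 33.1 × e^(−0.1782 × 9.58) = 33.1 × e^(−1.707) = 33.1 × 0.1814 ≈ 6.00 µg/L

6.00 µg/L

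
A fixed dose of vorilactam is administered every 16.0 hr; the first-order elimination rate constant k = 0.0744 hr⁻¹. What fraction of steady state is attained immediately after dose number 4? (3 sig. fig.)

f_n = 1 − e^(−nkτ) = 1 − e^(−4 × 0.07440 × 16.0) = 1 − e^(−4.762) = 1 − 0.008552 ≈ 0.991

0.991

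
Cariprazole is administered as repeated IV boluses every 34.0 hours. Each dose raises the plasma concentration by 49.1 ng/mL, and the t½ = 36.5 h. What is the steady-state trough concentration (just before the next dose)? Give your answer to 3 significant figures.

k = ln 2 / 36.5 = 0.01899 h⁻¹
Fraction remaining after one interval: e^(−kτ) = e^(−0.01899 × 34.0) = 0.5243
R = 1 / (1 − 0.5243) = 2.102
Css,max = 49.1 × 2.102 = 103.2 ng/mL
Css,min = Css,max × e^(−kτ) = 103.2 × 0.5243 ≈ 54.1 ng/mL

54.1 ng/mL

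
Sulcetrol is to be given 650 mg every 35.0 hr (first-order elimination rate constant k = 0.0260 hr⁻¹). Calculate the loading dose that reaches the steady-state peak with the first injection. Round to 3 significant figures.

Accumulation ratio R = 1 / (1 − e^(−kτ)) = 1 / (1 − e^(−0.02600×35.0)) = 1 / (1 − 0.4025) = 1.674
Loading dose = maintenance dose × R = 650 × 1.674 ≈ 1090 mg

1090 mg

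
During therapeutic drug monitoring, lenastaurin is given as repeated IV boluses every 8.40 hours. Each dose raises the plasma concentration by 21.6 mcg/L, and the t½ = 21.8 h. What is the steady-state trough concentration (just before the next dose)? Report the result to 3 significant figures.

k = ln 2 / 21.8 = 0.03180 h⁻¹
Fraction remaining after one interval: e^(−kτ) = e^(−0.03180 × 8.40) = 0.7656
R = 1 / (1 − 0.7656) = 4.266
Css,max = 21.6 × 4.266 = 92.15 mcg/L
Css,min = Css,max × e^(−kτ) = 92.15 × 0.7656 ≈ 70.6 mcg/L

70.6 mcg/L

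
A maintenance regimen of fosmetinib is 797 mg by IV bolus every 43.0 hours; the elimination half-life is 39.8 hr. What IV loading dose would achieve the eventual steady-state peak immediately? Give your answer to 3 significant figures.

1510 mg

k = ln 2 / 39.8 = 0.01742 hr⁻¹
Accumulation ratio R = 1 / (1 − e^(−kτ)) = 1 / (1 − e^(−0.01742×43.0)) = 1 / (1 − 0.4729) = 1.897
Loading dose = maintenance dose × R = 797 × 1.897 ≈ 1510 mg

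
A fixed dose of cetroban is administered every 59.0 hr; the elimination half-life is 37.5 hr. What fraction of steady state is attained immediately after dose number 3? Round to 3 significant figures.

0.962

k = ln 2 / 37.5 = 0.01848 hr⁻¹
f_n = 1 − e^(−nkτ) = 1 − e^(−3 × 0.01848 × 59.0) = 1 − e^(−3.272) = 1 − 0.03794 ≈ 0.962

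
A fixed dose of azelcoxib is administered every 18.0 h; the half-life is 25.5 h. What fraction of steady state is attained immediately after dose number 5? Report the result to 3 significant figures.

k = ln 2 / 25.5 = 0.02718 h⁻¹
f_n = 1 − e^(−nkτ) = 1 − e^(−5 × 0.02718 × 18.0) = 1 − e^(−2.446) = 1 − 0.08660 ≈ 0.913

0.913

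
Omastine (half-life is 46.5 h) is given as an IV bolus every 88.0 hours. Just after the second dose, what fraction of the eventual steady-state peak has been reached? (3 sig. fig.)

0.927

k = ln 2 / 46.5 = 0.01491 h⁻¹
f_n = 1 − e^(−nkτ) = 1 − e^(−2 × 0.01491 × 88.0) = 1 − e^(−2.624) = 1 − 0.07255 ≈ 0.927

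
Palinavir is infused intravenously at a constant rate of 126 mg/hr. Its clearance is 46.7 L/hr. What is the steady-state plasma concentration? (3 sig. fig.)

2.70 mg/L

Css = infusion rate / CL = 126 / 46.7 ≈ 2.70 mg/L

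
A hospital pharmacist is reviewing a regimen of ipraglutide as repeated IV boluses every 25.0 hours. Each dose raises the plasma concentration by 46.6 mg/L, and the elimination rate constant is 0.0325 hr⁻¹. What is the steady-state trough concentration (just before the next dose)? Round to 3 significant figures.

Fraction remaining after one interval: e^(−kτ) = e^(−0.03250 × 25.0) = 0.4437
R = 1 / (1 − 0.4437) = 1.798
Css,max = 46.6 × 1.798 = 83.77 mg/L
Css,min = Css,max × e^(−kτ) = 83.77 × 0.4437 ≈ 37.2 mg/L

37.2 mg/L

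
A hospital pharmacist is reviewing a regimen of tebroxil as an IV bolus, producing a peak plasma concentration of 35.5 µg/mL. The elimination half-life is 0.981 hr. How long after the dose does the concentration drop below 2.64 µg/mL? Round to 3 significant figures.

3.68 hours

k = ln 2 / 0.981 = 0.7066 hr⁻¹
C(t) = C₀ e^(−kt)  ⇒  t = ln(C₀/C) / k
t = ln(35.5/2.64) / 0.7066 = 2.599 / 0.7066 ≈ 3.68 hours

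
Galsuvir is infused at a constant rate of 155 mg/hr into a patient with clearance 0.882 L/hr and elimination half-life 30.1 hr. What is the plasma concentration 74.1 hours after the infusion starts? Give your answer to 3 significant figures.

Css = rate / CL = 155 / 0.882 = 175.7 mg/L
k = ln 2 / 30.1 = 0.02303 hr⁻¹
C(t) = Css (1 − e^(−kt)) = 175.7 × (1 − e^(−1.706)) = 175.7 × 0.8185 ≈ 144 mg/L

144 mg/L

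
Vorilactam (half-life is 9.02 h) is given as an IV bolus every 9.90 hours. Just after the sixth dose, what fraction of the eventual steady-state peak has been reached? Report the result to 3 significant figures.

k = ln 2 / 9.02 = 0.07685 h⁻¹
f_n = 1 − e^(−nkτ) = 1 − e^(−6 × 0.07685 × 9.90) = 1 − e^(−4.565) = 1 − 0.01041 ≈ 0.990

0.990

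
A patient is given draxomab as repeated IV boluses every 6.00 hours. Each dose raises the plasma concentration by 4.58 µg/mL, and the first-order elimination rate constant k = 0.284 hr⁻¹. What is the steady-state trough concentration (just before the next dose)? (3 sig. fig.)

Fraction remaining after one interval: e^(−kτ) = e^(−0.2840 × 6.00) = 0.1820
R = 1 / (1 − 0.1820) = 1.222
Css,max = 4.58 × 1.222 = 5.599 µg/mL
Css,min = Css,max × e^(−kτ) = 5.599 × 0.1820 ≈ 1.02 µg/mL

1.02 µg/mL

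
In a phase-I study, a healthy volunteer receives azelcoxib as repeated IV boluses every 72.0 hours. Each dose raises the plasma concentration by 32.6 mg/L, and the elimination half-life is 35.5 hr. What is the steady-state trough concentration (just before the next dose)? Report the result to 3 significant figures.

k = ln 2 / 35.5 = 0.01953 hr⁻¹
Fraction remaining after one interval: e^(−kτ) = e^(−0.01953 × 72.0) = 0.2452
R = 1 / (1 − 0.2452) = 1.325
Css,max = 32.6 × 1.325 = 43.19 mg/L
Css,min = Css,max × e^(−kτ) = 43.19 × 0.2452 ≈ 10.6 mg/L

10.6 mg/L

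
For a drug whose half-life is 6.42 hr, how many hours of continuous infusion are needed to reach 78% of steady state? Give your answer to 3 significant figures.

k = ln 2 / 6.42 = 0.1080 hr⁻¹
f = 1 − e^(−kt)  ⇒  t = −ln(1 − f) / k
t = −ln(1 − 0.78) / 0.1080 = 1.514 / 0.1080 ≈ 14.0 hours

14.0 hours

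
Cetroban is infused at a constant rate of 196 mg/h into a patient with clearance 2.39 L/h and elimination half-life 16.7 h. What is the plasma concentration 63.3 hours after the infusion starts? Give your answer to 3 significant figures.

76.1 mg/L

Css = rate / CL = 196 / 2.39 = 82.01 mg/L
k = ln 2 / 16.7 = 0.04151 h⁻¹
C(t) = Css (1 − e^(−kt)) = 82.01 × (1 − e^(−2.627)) = 82.01 × 0.9277 ≈ 76.1 mg/L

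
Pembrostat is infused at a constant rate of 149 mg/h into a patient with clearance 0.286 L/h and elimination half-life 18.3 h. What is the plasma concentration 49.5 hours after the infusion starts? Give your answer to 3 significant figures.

Css = rate / CL = 149 / 0.286 = 521.0 µg/mL
k = ln 2 / 18.3 = 0.03788 h⁻¹
C(t) = Css (1 − e^(−kt)) = 521.0 × (1 − e^(−1.875)) = 521.0 × 0.8466 ≈ 441 µg/mL

441 µg/mL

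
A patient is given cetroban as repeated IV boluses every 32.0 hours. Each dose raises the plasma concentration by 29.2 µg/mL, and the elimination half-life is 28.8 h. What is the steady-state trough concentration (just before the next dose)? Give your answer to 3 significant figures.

25.2 µg/mL

k = ln 2 / 28.8 = 0.02407 h⁻¹
Fraction remaining after one interval: e^(−kτ) = e^(−0.02407 × 32.0) = 0.4629
R = 1 / (1 − 0.4629) = 1.862
Css,max = 29.2 × 1.862 = 54.37 µg/mL
Css,min = Css,max × e^(−kτ) = 54.37 × 0.4629 ≈ 25.2 µg/mL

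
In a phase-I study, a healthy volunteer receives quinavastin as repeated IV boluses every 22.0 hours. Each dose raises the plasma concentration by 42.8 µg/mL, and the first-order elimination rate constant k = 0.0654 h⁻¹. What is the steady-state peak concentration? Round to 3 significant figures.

56.1 µg/mL

Fraction remaining after one interval: e^(−kτ) = e^(−0.06540 × 22.0) = 0.2372
R = 1 / (1 − 0.2372) = 1.311
Css,max = 42.8 × 1.311 ≈ 56.1 µg/mL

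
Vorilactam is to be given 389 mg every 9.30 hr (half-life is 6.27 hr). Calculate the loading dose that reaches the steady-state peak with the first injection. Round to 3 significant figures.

k = ln 2 / 6.27 = 0.1105 hr⁻¹
Accumulation ratio R = 1 / (1 − e^(−kτ)) = 1 / (1 − e^(−0.1105×9.30)) = 1 / (1 − 0.3577) = 1.557
Loading dose = maintenance dose × R = 389 × 1.557 ≈ 606 mg

606 mg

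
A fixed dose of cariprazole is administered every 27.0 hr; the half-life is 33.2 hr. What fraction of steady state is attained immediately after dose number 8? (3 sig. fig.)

k = ln 2 / 33.2 = 0.02088 hr⁻¹
f_n = 1 − e^(−nkτ) = 1 − e^(−8 × 0.02088 × 27.0) = 1 − e^(−4.510) = 1 − 0.01100 ≈ 0.989

0.989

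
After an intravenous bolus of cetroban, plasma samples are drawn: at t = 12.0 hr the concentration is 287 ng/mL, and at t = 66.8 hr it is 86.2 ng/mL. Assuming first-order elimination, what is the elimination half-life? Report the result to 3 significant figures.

31.6 hours

k = ln(C₁/C₂) / (t₂ − t₁) = ln(287/86.2) / (66.8 − 12.0)
  = 1.203 / 54.80 = 0.02195 hr⁻¹
t½ = ln 2 / k = ln 2 / 0.02195 ≈ 31.6 hours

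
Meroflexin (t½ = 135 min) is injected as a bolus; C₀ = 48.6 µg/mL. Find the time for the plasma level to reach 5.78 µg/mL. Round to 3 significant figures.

415 minutes

k = ln 2 / 135 = 0.005134 min⁻¹
C(t) = C₀ e^(−kt)  ⇒  t = ln(C₀/C) / k
t = ln(48.6/5.78) / 0.005134 = 2.129 / 0.005134 ≈ 415 minutes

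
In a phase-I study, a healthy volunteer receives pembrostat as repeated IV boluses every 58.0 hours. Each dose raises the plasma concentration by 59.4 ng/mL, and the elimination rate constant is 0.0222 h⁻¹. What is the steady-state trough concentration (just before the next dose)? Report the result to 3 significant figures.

Fraction remaining after one interval: e^(−kτ) = e^(−0.02220 × 58.0) = 0.2759
R = 1 / (1 − 0.2759) = 1.381
Css,max = 59.4 × 1.381 = 82.04 ng/mL
Css,min = Css,max × e^(−kτ) = 82.04 × 0.2759 ≈ 22.6 ng/mL

22.6 ng/mL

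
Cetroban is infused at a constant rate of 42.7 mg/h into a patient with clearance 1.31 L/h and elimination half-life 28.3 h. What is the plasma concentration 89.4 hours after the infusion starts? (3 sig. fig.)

28.9 µg/mL

Css = rate / CL = 42.7 / 1.31 = 32.60 µg/mL
k = ln 2 / 28.3 = 0.02449 h⁻¹
C(t) = Css (1 − e^(−kt)) = 32.60 × (1 − e^(−2.190)) = 32.60 × 0.8880 ≈ 28.9 µg/mL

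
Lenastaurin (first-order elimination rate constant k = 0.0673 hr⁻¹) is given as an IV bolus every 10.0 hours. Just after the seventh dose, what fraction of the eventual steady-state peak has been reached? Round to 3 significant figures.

0.991

f_n = 1 − e^(−nkτ) = 1 − e^(−7 × 0.06730 × 10.0) = 1 − e^(−4.711) = 1 − 0.008996 ≈ 0.991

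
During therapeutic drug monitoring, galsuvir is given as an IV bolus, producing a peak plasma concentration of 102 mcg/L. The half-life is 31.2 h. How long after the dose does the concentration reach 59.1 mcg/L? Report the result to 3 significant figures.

24.6 hours

k = ln 2 / 31.2 = 0.02222 h⁻¹
C(t) = C₀ e^(−kt)  ⇒  t = ln(C₀/C) / k
t = ln(102/59.1) / 0.02222 = 0.5457 / 0.02222 ≈ 24.6 hours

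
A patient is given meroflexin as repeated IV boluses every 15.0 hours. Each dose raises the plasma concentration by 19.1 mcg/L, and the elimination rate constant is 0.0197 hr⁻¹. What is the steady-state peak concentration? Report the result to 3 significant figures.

Fraction remaining after one interval: e^(−kτ) = e^(−0.01970 × 15.0) = 0.7442
R = 1 / (1 − 0.7442) = 3.909
Css,max = 19.1 × 3.909 ≈ 74.7 mcg/L

74.7 mcg/L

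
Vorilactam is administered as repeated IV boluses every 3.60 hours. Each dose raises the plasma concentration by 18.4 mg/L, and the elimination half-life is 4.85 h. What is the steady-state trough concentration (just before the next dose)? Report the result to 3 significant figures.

27.3 mg/L

k = ln 2 / 4.85 = 0.1429 h⁻¹
Fraction remaining after one interval: e^(−kτ) = e^(−0.1429 × 3.60) = 0.5978
R = 1 / (1 − 0.5978) = 2.486
Css,max = 18.4 × 2.486 = 45.75 mg/L
Css,min = Css,max × e^(−kτ) = 45.75 × 0.5978 ≈ 27.3 mg/L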